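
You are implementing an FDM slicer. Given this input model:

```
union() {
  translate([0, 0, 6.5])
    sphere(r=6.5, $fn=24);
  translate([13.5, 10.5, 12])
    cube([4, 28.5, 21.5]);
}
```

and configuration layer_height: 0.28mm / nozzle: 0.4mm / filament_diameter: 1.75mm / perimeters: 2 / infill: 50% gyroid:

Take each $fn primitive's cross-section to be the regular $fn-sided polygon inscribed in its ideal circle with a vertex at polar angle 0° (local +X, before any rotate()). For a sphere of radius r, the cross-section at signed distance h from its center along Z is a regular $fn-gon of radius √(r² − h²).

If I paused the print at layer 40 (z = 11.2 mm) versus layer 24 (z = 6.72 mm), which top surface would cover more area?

layer 24 (z = 6.72 mm)

Layer 40 (z = 11.2): the r=6.5 sphere contributes a regular 24-gon of circumradius √(6.5²−4.7²) = 4.490 (area = (24/2)·4.490²·sin(360°/24) = 62.61 mm²); the cube at (13.5, 10.5) is absent (z outside [12, 33.5]); Taking the union: only the r=6.5 sphere is present, so the union is just that shape — area = 62.61 mm². So its area = 62.61 mm². Layer 24 (z = 6.72): the r=6.5 sphere slices to a regular 24-gon of circumradius 6.496 (√(r²−h²) with h=0.22 from center) (area = (24/2)·6.496²·sin(360°/24) = 131.07 mm²); the cube at (13.5, 10.5) is absent (z outside [12, 33.5]); Taking the union: only the r=6.5 sphere is present, so the union is just that shape — area = 131.07 mm². So its area = 131.07 mm². Layer 24 is larger (131.07 vs 62.61 mm²).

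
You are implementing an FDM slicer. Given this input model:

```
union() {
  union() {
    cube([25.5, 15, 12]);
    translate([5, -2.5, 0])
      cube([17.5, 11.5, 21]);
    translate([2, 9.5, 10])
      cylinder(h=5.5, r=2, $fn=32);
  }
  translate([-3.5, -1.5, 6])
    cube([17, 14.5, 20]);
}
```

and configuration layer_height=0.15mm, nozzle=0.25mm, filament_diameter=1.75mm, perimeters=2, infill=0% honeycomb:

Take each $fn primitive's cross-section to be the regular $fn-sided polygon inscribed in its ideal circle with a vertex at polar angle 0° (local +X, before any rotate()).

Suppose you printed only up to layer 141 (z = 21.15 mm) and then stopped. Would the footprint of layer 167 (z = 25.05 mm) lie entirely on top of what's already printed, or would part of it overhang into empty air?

Compare the two slices. At z = 21.15: the cube does not reach this height (z outside [0, 12]); the cube at (5, -2.5) is not intersected at this z (z outside [0, 21]); the cylinder at (2, 9.5) is absent (z outside [10, 15.5]); Combining (union): nothing is present at this height; the 17×14.5 cube at (-3.5, -1.5) contributes its full rectangle (area 246.50 mm²); Merging all regions: only the 17×14.5 cube at (-3.5, -1.5) is present, so the union is just that shape — area = 246.50 mm². At z = 25.05: the cube is absent (z outside [0, 12]); the cube at (5, -2.5) is not intersected at this z (z outside [0, 21]); the cylinder at (2, 9.5) does not reach this height (z outside [10, 15.5]); Combining (union): nothing is present at this height; the cube at (-3.5, -1.5) is present — its section is the full 17×14.5 rectangle (area 246.50 mm²); Combining (union): only the 17×14.5 cube at (-3.5, -1.5) is present, so the union is just that shape — area = 246.50 mm². Checking containment: the cross-section at z = 25.05 is a subset of the cross-section at z = 21.15.

entirely on top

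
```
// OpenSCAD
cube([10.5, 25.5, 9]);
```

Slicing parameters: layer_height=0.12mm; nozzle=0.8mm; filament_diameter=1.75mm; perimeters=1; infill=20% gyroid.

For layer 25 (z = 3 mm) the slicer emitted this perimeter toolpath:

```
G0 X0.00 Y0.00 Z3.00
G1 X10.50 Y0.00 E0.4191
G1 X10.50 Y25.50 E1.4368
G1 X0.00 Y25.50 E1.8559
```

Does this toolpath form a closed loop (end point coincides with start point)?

no

Start point (G0): (0.00, 0.00). End point (last G1): the path does not return to the start — open.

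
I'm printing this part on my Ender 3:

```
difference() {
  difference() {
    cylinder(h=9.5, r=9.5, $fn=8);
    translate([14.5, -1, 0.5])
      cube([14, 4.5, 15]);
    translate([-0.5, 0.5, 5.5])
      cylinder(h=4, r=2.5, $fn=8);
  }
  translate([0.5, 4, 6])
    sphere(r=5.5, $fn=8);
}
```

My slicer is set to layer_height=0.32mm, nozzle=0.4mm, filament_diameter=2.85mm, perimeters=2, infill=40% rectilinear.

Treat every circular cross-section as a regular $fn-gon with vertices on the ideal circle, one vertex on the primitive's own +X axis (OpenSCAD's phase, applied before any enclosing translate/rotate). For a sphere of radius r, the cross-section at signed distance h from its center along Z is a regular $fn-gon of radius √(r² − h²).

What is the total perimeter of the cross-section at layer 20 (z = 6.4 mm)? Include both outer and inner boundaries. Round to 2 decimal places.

At z = 6.4 mm: the r=9.5 cylinder gives a regular 8-gon of circumradius 9.5 (constant along its height) (perimeter = 2·8·9.500·sin(180°/8) = 58.17 mm); the 14×4.5 cube at (14.5, -1) contributes its full rectangle (perimeter 37.00 mm); the r=2.5 cylinder at (-0.5, 0.5) gives a regular 8-gon of circumradius 2.5 (constant along its height) (perimeter = 2·8·2.500·sin(180°/8) = 15.31 mm); Taking the first minus the rest: starting from the r=9.5 cylinder, the 14×4.5 cube at (14.5, -1) misses the remaining region (no effect); the r=2.5 cylinder at (-0.5, 0.5) lies wholly inside it (removes its full 17.68 mm² and its 15.31 mm outline becomes a hole wall) — boundary (outer + 1 inner loop) = 73.48 mm; the r=5.5 sphere at (0.5, 4) slices to a regular 8-gon of circumradius 5.485 (√(r²−h²) with h=0.4 from center) (perimeter = 2·8·5.485·sin(180°/8) = 33.59 mm); Subtracting the remaining from the first: starting from that combined region, the r=5.5 sphere at (0.5, 4) partially overlaps it — only the 69.10 mm² overlap (of its 85.11 mm²) is removed, clipping the outline — boundary = 83.29 mm. Overall, the cross-section is a single solid region. Total boundary length (outer) = 83.29 mm.

83.29 mm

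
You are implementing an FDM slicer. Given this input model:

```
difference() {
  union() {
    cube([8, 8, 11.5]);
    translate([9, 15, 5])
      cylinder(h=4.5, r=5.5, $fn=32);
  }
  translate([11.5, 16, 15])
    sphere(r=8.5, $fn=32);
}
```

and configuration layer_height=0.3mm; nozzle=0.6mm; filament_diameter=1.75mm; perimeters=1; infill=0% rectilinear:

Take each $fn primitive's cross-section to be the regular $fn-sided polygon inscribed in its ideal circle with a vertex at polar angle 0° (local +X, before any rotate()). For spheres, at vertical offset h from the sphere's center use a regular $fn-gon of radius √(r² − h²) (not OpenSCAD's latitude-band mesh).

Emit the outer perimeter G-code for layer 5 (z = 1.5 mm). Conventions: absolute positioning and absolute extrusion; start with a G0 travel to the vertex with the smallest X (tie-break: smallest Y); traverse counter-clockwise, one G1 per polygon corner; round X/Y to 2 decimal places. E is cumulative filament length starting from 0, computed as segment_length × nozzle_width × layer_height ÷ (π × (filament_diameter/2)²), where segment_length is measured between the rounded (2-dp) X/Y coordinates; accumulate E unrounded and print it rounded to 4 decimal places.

G0 X0.00 Y0.00 Z1.50
G1 X8.00 Y0.00 E0.5987
G1 X8.00 Y8.00 E1.1974
G1 X0.00 Y8.00 E1.7960
G1 X0.00 Y0.00 E2.3947

At z = 1.5 mm: the 8×8 cube contributes its full rectangle; the cylinder at (9, 15) does not reach this height (z outside [5, 9.5]); Combining (union): only the 8×8 cube is present, so the union is just that shape — 1 connected region; the sphere at (11.5, 16) is not intersected at this z (|z−center|=13.500 > r=8.5); Taking the first minus the rest: none of the subtracted shapes is present at this height, so that combined region is unchanged — 1 connected region. The outline is a single polygon with 4 vertices. Extrusion per mm of travel: 0.6 × 0.3 / (π × 0.875²) = 0.074835. Accumulating E over each segment gives final E = 2.3947.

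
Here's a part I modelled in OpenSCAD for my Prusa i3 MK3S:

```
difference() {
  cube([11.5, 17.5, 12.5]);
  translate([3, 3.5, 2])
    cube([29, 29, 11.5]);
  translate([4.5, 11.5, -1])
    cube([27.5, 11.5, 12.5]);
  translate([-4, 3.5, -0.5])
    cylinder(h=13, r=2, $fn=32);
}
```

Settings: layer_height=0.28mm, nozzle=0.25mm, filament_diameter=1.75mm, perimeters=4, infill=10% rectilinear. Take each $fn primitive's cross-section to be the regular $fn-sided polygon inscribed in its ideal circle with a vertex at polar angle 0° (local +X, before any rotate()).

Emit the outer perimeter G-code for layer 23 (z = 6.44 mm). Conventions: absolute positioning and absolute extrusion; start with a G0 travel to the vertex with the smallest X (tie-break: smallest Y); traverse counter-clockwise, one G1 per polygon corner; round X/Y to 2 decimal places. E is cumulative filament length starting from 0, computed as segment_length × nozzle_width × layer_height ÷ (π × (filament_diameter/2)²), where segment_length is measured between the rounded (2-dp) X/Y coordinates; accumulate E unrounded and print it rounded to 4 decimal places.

At z = 6.44 mm: the 11.5×17.5 cube contributes its full rectangle; the 29×29 cube at (3, 3.5) contributes its full rectangle; the cube at (4.5, 11.5) is present — its section is the full 27.5×11.5 rectangle; the cylinder at (-4, 3.5): section is a regular 32-gon, circumradius r=2; Subtracting the remaining from the first: starting from the 11.5×17.5 cube, the 29×29 cube at (3, 3.5) partially overlaps it — only the 119.00 mm² overlap (of its 841.00 mm²) is removed, clipping the outline; the 27.5×11.5 cube at (4.5, 11.5) misses the remaining region (no effect); the r=2 cylinder at (-4, 3.5) misses the remaining region (no effect) — 1 connected region. The outline is a single polygon with 6 vertices. Extrusion per mm of travel: 0.25 × 0.28 / (π × 0.875²) = 0.029103. Accumulating E over each segment gives final E = 1.6880.

G0 X0.00 Y0.00 Z6.44
G1 X11.50 Y0.00 E0.3347
G1 X11.50 Y3.50 E0.4365
G1 X3.00 Y3.50 E0.6839
G1 X3.00 Y17.50 E1.0913
G1 X0.00 Y17.50 E1.1787
G1 X0.00 Y0.00 E1.6880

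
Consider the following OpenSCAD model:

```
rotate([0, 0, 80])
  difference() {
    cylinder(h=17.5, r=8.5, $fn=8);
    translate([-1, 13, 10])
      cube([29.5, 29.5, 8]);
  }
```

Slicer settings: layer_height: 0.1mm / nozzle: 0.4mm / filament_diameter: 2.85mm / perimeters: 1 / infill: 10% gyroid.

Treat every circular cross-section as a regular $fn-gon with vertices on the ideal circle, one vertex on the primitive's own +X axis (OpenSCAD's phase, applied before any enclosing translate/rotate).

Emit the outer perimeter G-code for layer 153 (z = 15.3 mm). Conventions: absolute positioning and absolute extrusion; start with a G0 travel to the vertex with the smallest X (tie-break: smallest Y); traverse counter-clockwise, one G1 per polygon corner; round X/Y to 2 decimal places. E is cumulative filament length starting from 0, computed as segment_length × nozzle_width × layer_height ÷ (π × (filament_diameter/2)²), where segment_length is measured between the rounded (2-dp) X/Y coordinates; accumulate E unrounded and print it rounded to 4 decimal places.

At z = 15.3 mm: the r=8.5 cylinder gives a regular 8-gon of circumradius 8.5 (constant along its height); the 29.5×29.5 cube at (-1, 13) contributes its full rectangle; Taking the first minus the rest: starting from the r=8.5 cylinder, the 29.5×29.5 cube at (-1, 13) misses the remaining region (no effect) — 1 connected region; (whole slice rotated 80° about Z — lengths, areas and connectivity unchanged). The outline is a single polygon with 8 vertices. Extrusion per mm of travel: 0.4 × 0.1 / (π × 1.425²) = 0.006270. Accumulating E over each segment gives final E = 0.3263.

G0 X-8.37 Y1.48 Z15.30
G1 X-6.96 Y-4.88 E0.0408
G1 X-1.48 Y-8.37 E0.0816
G1 X4.88 Y-6.96 E0.1224
G1 X8.37 Y-1.48 E0.1632
G1 X6.96 Y4.88 E0.2040
G1 X1.48 Y8.37 E0.2448
G1 X-4.88 Y6.96 E0.2856
G1 X-8.37 Y1.48 E0.3263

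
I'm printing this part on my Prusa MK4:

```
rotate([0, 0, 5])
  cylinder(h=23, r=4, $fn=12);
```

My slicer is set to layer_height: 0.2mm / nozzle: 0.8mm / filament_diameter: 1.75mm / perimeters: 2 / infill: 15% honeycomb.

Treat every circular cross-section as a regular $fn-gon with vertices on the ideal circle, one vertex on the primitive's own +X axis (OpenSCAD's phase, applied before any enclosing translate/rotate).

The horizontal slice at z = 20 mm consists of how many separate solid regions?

1

At z = 20 mm: the cylinder: section is a regular 12-gon, circumradius r=4; (whole slice rotated 5° about Z — lengths, areas and connectivity unchanged). The result has 1 disconnected region.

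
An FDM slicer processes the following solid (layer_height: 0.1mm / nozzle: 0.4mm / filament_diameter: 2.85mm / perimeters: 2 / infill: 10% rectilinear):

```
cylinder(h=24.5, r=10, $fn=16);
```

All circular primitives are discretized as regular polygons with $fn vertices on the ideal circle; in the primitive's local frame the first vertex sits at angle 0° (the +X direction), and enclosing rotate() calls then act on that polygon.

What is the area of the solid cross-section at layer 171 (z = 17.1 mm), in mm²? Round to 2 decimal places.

306.15 mm²

At z = 17.1 mm: the r=10 cylinder contributes a regular 16-gon of circumradius 10 (area = (16/2)·10.000²·sin(360°/16) = 306.15 mm²). Overall, the cross-section is a single solid region. Net area = 306.15 mm².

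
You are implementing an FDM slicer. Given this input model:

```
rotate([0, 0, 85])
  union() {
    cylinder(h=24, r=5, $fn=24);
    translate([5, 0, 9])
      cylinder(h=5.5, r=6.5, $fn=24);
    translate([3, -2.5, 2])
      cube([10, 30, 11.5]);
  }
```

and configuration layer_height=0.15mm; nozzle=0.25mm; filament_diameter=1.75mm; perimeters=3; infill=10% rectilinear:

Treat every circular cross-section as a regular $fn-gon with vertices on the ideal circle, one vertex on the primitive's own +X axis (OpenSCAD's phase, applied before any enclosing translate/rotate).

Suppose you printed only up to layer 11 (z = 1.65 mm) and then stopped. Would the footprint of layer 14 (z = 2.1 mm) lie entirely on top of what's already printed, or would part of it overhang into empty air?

Compare the two slices. At z = 1.65: the cylinder: section is a regular 24-gon, circumradius r=5 (area = (24/2)·5.000²·sin(360°/24) = 77.65 mm²); the cylinder at (5, 0) is absent (z outside [9, 14.5]); the cube at (3, -2.5) is absent (z outside [2, 13.5]); Taking the union: only the r=5 cylinder is present, so the union is just that shape — area = 77.65 mm²; (rotated 85° about Z; rotation is an isometry so areas/perimeters/island counts are preserved). At z = 2.1: the r=5 cylinder gives a regular 24-gon of circumradius 5 (constant along its height) (area = (24/2)·5.000²·sin(360°/24) = 77.65 mm²); the cylinder at (5, 0) is not intersected at this z (z outside [9, 14.5]); the 10×30 cube at (3, -2.5) contributes its full rectangle (area 300.00 mm²); Taking the union: the regions partially overlap — summed areas 377.65 mm² minus the doubly-counted overlap 9.84 mm² gives 367.80 mm² — area = 367.80 mm²; (whole slice rotated 85° about Z — lengths, areas and connectivity unchanged). Checking containment: at z = 2.1 the cross-section extends beyond the z = 1.65 cross-section by about 290.16 mm².

part overhangs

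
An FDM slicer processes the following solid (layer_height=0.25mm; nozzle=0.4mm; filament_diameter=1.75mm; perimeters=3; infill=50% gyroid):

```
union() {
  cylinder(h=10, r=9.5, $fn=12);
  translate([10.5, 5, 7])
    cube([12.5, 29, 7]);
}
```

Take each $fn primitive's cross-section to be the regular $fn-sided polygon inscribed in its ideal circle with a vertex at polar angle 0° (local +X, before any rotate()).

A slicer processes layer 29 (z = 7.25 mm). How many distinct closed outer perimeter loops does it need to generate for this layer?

At z = 7.25 mm: the r=9.5 cylinder contributes a regular 12-gon of circumradius 9.5; the cube at (10.5, 5) is present — its section is the full 12.5×29 rectangle; Combining (union): the 2 present regions are separate (no shared area or edge), so areas and boundary lengths simply add and each stays a separate island — 2 connected regions. The result has 2 disconnected regions.

2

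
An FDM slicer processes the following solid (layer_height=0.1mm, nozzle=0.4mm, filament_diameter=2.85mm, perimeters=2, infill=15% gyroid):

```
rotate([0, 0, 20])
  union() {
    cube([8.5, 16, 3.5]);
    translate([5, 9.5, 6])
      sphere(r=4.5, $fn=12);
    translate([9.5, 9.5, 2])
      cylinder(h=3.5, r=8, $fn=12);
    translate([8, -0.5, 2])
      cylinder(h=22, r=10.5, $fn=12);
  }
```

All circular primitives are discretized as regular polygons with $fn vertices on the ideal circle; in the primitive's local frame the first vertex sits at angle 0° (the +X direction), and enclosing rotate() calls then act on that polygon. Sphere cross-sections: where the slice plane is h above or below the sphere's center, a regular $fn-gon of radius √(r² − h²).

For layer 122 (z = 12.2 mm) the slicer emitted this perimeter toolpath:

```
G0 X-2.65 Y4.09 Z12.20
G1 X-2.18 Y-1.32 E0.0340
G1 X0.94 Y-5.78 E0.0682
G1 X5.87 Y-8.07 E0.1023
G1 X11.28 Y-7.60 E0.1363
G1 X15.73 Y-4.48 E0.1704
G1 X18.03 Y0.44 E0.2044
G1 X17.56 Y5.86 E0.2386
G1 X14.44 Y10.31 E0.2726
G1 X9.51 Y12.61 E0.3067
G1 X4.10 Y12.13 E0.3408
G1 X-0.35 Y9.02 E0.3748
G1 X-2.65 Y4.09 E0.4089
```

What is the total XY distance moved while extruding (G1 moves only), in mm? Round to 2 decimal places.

Sum the Euclidean lengths of each G1 segment: total = 65.22 mm.

65.22 mm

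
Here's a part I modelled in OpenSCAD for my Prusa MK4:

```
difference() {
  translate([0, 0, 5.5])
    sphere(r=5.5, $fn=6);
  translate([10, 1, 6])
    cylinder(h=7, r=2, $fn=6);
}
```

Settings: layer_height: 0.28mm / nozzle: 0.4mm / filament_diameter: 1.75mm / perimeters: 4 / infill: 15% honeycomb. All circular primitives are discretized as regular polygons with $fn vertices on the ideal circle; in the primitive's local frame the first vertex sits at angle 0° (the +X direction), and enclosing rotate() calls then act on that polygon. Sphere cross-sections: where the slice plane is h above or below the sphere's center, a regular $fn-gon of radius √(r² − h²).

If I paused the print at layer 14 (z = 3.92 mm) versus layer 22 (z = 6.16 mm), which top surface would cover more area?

Layer 14 (z = 3.92): the sphere: section is a regular 6-gon, circumradius = √(r²−h²) = √(5.5²−1.58²) = 5.268 (area = (6/2)·5.268²·sin(360°/6) = 72.11 mm²); the cylinder at (10, 1) is absent (z outside [6, 13]); After the difference (first − rest): none of the subtracted shapes is present at this height, so the r=5.5 sphere is unchanged — area = 72.11 mm². So its area = 72.11 mm². Layer 22 (z = 6.16): the sphere: section is a regular 6-gon, circumradius = √(r²−h²) = √(5.5²−0.66²) = 5.460 (area = (6/2)·5.460²·sin(360°/6) = 77.46 mm²); the r=2 cylinder at (10, 1) gives a regular 6-gon of circumradius 2 (constant along its height) (area = (6/2)·2.000²·sin(360°/6) = 10.39 mm²); After the difference (first − rest): starting from the r=5.5 sphere (77.46 mm²), the r=2 cylinder at (10, 1) misses the remaining region (no effect) — area = 77.46 mm². So its area = 77.46 mm². Layer 22 is larger (77.46 vs 72.11 mm²).

layer 22 (z = 6.16 mm)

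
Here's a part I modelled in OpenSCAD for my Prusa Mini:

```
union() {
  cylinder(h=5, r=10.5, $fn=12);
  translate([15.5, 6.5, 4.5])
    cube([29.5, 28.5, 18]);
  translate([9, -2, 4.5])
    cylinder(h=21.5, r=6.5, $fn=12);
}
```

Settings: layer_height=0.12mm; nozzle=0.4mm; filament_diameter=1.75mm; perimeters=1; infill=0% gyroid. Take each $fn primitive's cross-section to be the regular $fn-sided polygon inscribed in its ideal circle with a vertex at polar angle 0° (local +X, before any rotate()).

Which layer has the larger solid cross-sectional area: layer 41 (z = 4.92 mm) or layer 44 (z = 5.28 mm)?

layer 41 (z = 4.92 mm)

Layer 41 (z = 4.92): the cylinder: section is a regular 12-gon, circumradius r=10.5 (area = (12/2)·10.500²·sin(360°/12) = 330.75 mm²); the cube at (15.5, 6.5) is present — its section is the full 29.5×28.5 rectangle (area 840.75 mm²); the cylinder at (9, -2): section is a regular 12-gon, circumradius r=6.5 (area = (12/2)·6.500²·sin(360°/12) = 126.75 mm²); Merging all regions: the regions partially overlap — summed areas 1298.25 mm² minus the doubly-counted overlap 67.66 mm² gives 1230.59 mm² — area = 1230.59 mm². So its area = 1230.59 mm². Layer 44 (z = 5.28): the cylinder is absent (z outside [0, 5]); the cube at (15.5, 6.5) is present — its section is the full 29.5×28.5 rectangle (area 840.75 mm²); the r=6.5 cylinder at (9, -2) gives a regular 12-gon of circumradius 6.5 (constant along its height) (area = (12/2)·6.500²·sin(360°/12) = 126.75 mm²); Taking the union: the 2 present regions are separate (no shared area or edge), so areas and boundary lengths simply add and each stays a separate island — area = 967.50 mm². So its area = 967.50 mm². Layer 41 is larger (1230.59 vs 967.50 mm²).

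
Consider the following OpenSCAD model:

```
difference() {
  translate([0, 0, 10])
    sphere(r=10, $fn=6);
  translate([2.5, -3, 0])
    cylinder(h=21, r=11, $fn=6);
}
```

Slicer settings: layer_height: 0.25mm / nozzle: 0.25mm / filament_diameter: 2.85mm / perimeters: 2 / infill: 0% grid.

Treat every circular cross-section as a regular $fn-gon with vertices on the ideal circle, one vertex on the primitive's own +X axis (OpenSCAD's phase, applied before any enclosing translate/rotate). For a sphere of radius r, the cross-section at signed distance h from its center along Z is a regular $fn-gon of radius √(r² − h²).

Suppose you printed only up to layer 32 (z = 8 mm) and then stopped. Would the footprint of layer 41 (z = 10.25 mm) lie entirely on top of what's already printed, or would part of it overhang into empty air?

Compare the two slices. At z = 8: the r=10 sphere slices to a regular 6-gon of circumradius 9.798 (√(r²−h²) with h=2 from center) (area = (6/2)·9.798²·sin(360°/6) = 249.42 mm²); the r=11 cylinder at (2.5, -3) gives a regular 6-gon of circumradius 11 (constant along its height) (area = (6/2)·11.000²·sin(360°/6) = 314.37 mm²); Taking the first minus the rest: starting from the r=10 sphere (249.42 mm²), the r=11 cylinder at (2.5, -3) partially overlaps it — only the 204.26 mm² overlap (of its 314.37 mm²) is removed, clipping the outline — area = 45.16 mm². At z = 10.25: the r=10 sphere slices to a regular 6-gon of circumradius 9.997 (√(r²−h²) with h=0.25 from center) (area = (6/2)·9.997²·sin(360°/6) = 259.65 mm²); the cylinder at (2.5, -3): section is a regular 6-gon, circumradius r=11 (area = (6/2)·11.000²·sin(360°/6) = 314.37 mm²); Subtracting the remaining from the first: starting from the r=10 sphere (259.65 mm²), the r=11 cylinder at (2.5, -3) partially overlaps it — only the 210.13 mm² overlap (of its 314.37 mm²) is removed, clipping the outline — area = 49.52 mm². Checking containment: at z = 10.25 the cross-section extends beyond the z = 8 cross-section by about 4.36 mm².

part overhangs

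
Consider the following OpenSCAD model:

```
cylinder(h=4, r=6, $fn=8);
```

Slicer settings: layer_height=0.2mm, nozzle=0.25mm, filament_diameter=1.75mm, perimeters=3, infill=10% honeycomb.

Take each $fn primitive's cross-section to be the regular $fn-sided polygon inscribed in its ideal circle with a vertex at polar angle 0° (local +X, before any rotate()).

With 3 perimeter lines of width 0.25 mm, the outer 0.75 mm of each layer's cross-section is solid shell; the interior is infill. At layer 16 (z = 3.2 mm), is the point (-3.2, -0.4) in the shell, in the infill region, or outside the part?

infill

At z = 3.2 mm: the r=6 cylinder contributes a regular 8-gon of circumradius 6. Overall, the cross-section is a single solid region. The nearest boundary edge runs (-6.00, 0.00)→(-4.24, -4.24); distance from the point to it = 2.43 mm. The point is inside the cross-section and 2.43 mm from the nearest boundary — more than the 0.75 mm shell width (3 × 0.25), so it's in the infill interior.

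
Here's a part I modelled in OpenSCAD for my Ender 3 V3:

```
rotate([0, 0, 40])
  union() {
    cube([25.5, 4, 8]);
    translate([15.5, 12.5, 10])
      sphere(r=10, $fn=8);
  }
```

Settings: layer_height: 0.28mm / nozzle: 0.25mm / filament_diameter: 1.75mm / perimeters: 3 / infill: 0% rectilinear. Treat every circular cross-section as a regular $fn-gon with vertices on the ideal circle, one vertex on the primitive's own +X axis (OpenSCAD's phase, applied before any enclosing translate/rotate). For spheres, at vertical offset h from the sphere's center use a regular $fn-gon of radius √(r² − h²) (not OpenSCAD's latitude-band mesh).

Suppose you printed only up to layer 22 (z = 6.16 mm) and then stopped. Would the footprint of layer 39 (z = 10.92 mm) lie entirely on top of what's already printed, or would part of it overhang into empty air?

part overhangs

Compare the two slices. At z = 6.16: the 25.5×4 cube contributes its full rectangle (area 102.00 mm²); the r=10 sphere at (15.5, 12.5) slices to a regular 8-gon of circumradius 9.233 (√(r²−h²) with h=3.84 from center) (area = (8/2)·9.233²·sin(360°/8) = 241.14 mm²); Merging all regions: the regions partially overlap — summed areas 343.14 mm² minus the doubly-counted overlap 1.30 mm² gives 341.84 mm² — area = 341.84 mm²; (rotated 40° about Z; rotation is an isometry so areas/perimeters/island counts are preserved). At z = 10.92: the cube does not reach this height (z outside [0, 8]); the sphere at (15.5, 12.5): section is a regular 8-gon, circumradius = √(r²−h²) = √(10²−0.92²) = 9.958 (area = (8/2)·9.958²·sin(360°/8) = 280.45 mm²); Combining (union): only the r=10 sphere at (15.5, 12.5) is present, so the union is just that shape — area = 280.45 mm²; (whole slice rotated 40° about Z — lengths, areas and connectivity unchanged). Checking containment: at z = 10.92 the cross-section extends beyond the z = 6.16 cross-section by about 35.48 mm².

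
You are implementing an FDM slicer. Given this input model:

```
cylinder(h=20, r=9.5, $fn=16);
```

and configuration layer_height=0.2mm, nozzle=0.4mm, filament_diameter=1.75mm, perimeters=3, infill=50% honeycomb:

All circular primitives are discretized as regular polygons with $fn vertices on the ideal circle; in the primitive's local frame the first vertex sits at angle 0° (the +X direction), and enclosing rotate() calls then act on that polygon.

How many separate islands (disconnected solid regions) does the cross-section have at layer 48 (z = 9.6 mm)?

At z = 9.6 mm: the r=9.5 cylinder gives a regular 16-gon of circumradius 9.5 (constant along its height). Overall, the cross-section is a single solid region. Island count = 1.

1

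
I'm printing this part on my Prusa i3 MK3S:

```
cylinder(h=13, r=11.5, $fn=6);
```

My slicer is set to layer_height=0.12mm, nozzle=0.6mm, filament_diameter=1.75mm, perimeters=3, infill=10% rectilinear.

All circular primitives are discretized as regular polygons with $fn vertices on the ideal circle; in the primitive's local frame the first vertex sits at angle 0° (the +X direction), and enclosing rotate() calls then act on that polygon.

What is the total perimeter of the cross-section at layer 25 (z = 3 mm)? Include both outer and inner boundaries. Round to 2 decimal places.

69.00 mm

At z = 3 mm: the r=11.5 cylinder gives a regular 6-gon of circumradius 11.5 (constant along its height) (perimeter = 2·6·11.500·sin(180°/6) = 69.00 mm). Overall, the cross-section is a single solid region. Total boundary length (outer) = 69.00 mm.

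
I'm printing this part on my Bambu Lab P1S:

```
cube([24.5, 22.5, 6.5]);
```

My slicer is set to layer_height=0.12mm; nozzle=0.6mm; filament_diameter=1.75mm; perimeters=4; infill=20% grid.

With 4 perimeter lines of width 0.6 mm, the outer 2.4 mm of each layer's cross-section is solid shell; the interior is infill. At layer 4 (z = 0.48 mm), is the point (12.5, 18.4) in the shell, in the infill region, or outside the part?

At z = 0.48 mm: the cube is present — its section is the full 24.5×22.5 rectangle. Overall, the cross-section is a single solid region. The nearest boundary edge runs (24.50, 22.50)→(0.00, 22.50); distance from the point to it = 4.10 mm. The point is inside the cross-section and 4.10 mm from the nearest boundary — more than the 2.4 mm shell width (4 × 0.6), so it's in the infill interior.

infill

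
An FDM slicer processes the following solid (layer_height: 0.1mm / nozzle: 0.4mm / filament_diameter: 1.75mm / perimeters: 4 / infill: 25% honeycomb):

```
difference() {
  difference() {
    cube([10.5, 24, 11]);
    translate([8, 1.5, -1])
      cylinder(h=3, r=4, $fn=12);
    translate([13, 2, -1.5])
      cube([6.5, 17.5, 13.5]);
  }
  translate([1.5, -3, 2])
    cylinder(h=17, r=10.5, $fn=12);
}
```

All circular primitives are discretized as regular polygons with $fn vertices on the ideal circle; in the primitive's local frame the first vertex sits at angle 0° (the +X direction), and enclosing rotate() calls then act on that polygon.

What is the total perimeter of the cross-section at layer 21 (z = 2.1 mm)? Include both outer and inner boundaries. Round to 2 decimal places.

61.35 mm

At z = 2.1 mm: the 10.5×24 cube contributes its full rectangle (perimeter 69.00 mm); the cylinder at (8, 1.5) is not intersected at this z (z outside [-1, 2]); the cube at (13, 2) is present — its section is the full 6.5×17.5 rectangle (perimeter 48.00 mm); Subtracting the remaining from the first: starting from the 10.5×24 cube, the 6.5×17.5 cube at (13, 2) misses the remaining region (no effect) — boundary = 69.00 mm; the r=10.5 cylinder at (1.5, -3) gives a regular 12-gon of circumradius 10.5 (constant along its height) (perimeter = 2·12·10.500·sin(180°/12) = 65.22 mm); After the difference (first − rest): starting from that combined region, the r=10.5 cylinder at (1.5, -3) partially overlaps it — only the 62.45 mm² overlap (of its 330.75 mm²) is removed, clipping the outline — boundary = 61.35 mm. Overall, the cross-section is a single solid region. Total boundary length (outer) = 61.35 mm.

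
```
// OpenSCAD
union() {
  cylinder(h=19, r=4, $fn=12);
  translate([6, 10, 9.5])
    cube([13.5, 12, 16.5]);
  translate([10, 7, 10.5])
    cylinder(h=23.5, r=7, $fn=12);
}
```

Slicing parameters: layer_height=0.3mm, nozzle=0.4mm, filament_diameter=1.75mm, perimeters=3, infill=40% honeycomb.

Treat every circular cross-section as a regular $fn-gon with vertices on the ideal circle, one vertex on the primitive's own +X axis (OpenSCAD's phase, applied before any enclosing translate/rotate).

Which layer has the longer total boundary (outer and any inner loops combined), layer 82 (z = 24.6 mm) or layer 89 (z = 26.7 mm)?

Layer 82 (z = 24.6): the cylinder is not intersected at this z (z outside [0, 19]); the cube at (6, 10) is present — its section is the full 13.5×12 rectangle (perimeter 51.00 mm); the cylinder at (10, 7): section is a regular 12-gon, circumradius r=7 (perimeter = 2·12·7.000·sin(180°/12) = 43.48 mm); Taking the union: the regions partially overlap (shared area 30.72 mm²), so the edge portions inside another operand are dropped and the merged outline is re-measured after clipping — boundary = 69.63 mm. So its perimeter = 69.63 mm. Layer 89 (z = 26.7): the cylinder does not reach this height (z outside [0, 19]); the cube at (6, 10) is not intersected at this z (z outside [9.5, 26]); the r=7 cylinder at (10, 7) gives a regular 12-gon of circumradius 7 (constant along its height) (perimeter = 2·12·7.000·sin(180°/12) = 43.48 mm); Taking the union: only the r=7 cylinder at (10, 7) is present, so the union is just that shape — boundary = 43.48 mm. So its perimeter = 43.48 mm. Layer 82 is larger (69.63 vs 43.48 mm).

layer 82 (z = 24.6 mm)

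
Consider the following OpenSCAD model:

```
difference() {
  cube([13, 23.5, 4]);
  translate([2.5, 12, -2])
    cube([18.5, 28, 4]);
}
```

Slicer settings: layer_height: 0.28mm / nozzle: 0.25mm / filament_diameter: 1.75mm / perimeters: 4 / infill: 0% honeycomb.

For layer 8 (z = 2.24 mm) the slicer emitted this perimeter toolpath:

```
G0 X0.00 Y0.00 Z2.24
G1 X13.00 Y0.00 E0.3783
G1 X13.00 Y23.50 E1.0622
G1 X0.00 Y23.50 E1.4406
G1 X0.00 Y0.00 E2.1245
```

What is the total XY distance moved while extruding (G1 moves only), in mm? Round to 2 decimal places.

Sum the Euclidean lengths of each G1 segment: total = 73.00 mm.

73.00 mm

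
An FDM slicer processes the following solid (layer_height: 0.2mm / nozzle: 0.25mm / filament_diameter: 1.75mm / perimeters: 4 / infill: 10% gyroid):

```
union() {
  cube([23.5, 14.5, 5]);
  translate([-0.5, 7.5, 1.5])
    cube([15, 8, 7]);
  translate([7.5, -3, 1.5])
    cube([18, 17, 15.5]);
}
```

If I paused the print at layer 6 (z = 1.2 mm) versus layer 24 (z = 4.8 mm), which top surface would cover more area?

Layer 6 (z = 1.2): the cube is present — its section is the full 23.5×14.5 rectangle (area 340.75 mm²); the cube at (-0.5, 7.5) does not reach this height (z outside [1.5, 8.5]); the cube at (7.5, -3) is absent (z outside [1.5, 17]); Taking the union: only the 23.5×14.5 cube is present, so the union is just that shape — area = 340.75 mm². So its area = 340.75 mm². Layer 24 (z = 4.8): the cube is present — its section is the full 23.5×14.5 rectangle (area 340.75 mm²); the cube at (-0.5, 7.5) (footprint 15×8) is included at this height (area 120.00 mm²); the 18×17 cube at (7.5, -3) contributes its full rectangle (area 306.00 mm²); Combining (union): the regions partially overlap — summed areas 766.75 mm² minus the doubly-counted overlap 325.50 mm² gives 441.25 mm² — area = 441.25 mm². So its area = 441.25 mm². Layer 24 is larger (441.25 vs 340.75 mm²).

layer 24 (z = 4.8 mm)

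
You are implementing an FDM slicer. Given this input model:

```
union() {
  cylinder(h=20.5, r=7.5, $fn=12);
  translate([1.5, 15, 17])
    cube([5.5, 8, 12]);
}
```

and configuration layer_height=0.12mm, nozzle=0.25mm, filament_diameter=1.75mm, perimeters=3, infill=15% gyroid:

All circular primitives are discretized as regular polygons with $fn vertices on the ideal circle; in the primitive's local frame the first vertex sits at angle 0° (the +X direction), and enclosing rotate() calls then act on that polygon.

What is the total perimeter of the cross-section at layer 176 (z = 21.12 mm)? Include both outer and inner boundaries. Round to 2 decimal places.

27.00 mm

At z = 21.12 mm: the cylinder does not reach this height (z outside [0, 20.5]); the 5.5×8 cube at (1.5, 15) contributes its full rectangle (perimeter 27.00 mm); Merging all regions: only the 5.5×8 cube at (1.5, 15) is present, so the union is just that shape — boundary = 27.00 mm. Overall, the cross-section is a single solid region. Total boundary length (outer) = 27.00 mm.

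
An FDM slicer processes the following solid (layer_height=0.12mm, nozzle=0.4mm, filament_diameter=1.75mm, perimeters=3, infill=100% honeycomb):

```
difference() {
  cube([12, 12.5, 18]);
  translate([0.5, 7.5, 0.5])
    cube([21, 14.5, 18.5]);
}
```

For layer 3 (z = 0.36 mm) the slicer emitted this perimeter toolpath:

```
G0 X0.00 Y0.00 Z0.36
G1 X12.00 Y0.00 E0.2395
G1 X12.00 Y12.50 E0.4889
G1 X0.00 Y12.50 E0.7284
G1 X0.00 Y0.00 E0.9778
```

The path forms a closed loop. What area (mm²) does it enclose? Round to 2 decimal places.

150.00 mm²

Apply the shoelace formula to the sequence of (X, Y) vertices; enclosed area = 150.00 mm².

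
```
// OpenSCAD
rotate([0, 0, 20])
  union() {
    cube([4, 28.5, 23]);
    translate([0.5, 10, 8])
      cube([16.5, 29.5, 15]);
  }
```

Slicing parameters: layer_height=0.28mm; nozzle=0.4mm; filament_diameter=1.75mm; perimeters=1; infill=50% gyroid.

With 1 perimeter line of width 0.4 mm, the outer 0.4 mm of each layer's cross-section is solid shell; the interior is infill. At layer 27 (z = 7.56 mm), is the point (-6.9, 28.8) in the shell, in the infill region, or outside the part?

outside

At z = 7.56 mm: the cube is present — its section is the full 4×28.5 rectangle; the cube at (0.5, 10) is absent (z outside [8, 23]); Taking the union: only the 4×28.5 cube is present, so the union is just that shape — 1 connected region; (whole slice rotated 20° about Z — lengths, areas and connectivity unchanged). Overall, the cross-section is a single solid region. Undo the 20° rotation: the query point maps to (3.366, 29.423) in the un-rotated model frame. The nearest boundary edge runs (4.00, 28.50)→(0.00, 28.50); distance from the point to it = 0.92 mm. The point is not inside any of the regions above, so it lies outside the cross-section (0.92 mm from the nearest boundary).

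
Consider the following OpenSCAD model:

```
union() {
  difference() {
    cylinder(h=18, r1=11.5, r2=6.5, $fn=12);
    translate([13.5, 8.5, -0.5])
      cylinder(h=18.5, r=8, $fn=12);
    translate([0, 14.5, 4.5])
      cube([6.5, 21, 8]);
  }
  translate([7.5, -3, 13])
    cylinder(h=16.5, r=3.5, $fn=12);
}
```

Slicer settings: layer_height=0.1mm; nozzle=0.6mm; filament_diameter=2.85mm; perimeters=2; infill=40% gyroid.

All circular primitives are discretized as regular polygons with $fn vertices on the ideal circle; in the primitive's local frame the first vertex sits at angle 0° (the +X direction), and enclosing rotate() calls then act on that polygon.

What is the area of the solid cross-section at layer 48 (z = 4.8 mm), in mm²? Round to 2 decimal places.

300.93 mm²

At z = 4.8 mm: the cone: at t=0.267 of its height the radius interpolates to r₁+(r₂−r₁)t = 10.167, giving a regular 12-gon of that circumradius (area = (12/2)·10.167²·sin(360°/12) = 310.08 mm²); the r=8 cylinder at (13.5, 8.5) contributes a regular 12-gon of circumradius 8 (area = (12/2)·8.000²·sin(360°/12) = 192.00 mm²); the 6.5×21 cube at (0, 14.5) contributes its full rectangle (area 136.50 mm²); Subtracting the remaining from the first: starting from the cone (310.08 mm²), the r=8 cylinder at (13.5, 8.5) partially overlaps it — only the 9.16 mm² overlap (of its 192.00 mm²) is removed, clipping the outline; the 6.5×21 cube at (0, 14.5) misses the remaining region (no effect) — area = 300.93 mm²; the cylinder at (7.5, -3) is absent (z outside [13, 29.5]); Combining (union): only that combined region is present, so the union is just that shape — area = 300.93 mm². Overall, the cross-section is a single solid region. Net area = 300.93 mm².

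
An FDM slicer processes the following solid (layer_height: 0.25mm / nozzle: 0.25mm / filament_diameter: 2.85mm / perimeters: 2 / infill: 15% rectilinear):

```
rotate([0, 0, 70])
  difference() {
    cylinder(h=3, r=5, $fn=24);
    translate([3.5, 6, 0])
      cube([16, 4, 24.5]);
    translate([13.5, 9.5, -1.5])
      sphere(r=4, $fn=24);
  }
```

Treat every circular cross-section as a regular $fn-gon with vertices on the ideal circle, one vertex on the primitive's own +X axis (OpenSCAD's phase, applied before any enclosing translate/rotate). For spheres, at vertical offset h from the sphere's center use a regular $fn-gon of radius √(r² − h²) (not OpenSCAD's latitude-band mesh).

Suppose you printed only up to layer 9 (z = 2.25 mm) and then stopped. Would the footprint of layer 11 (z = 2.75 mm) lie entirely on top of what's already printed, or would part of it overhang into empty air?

Compare the two slices. At z = 2.25: the r=5 cylinder contributes a regular 24-gon of circumradius 5 (area = (24/2)·5.000²·sin(360°/24) = 77.65 mm²); the cube at (3.5, 6) (footprint 16×4) is included at this height (area 64.00 mm²); the r=4 sphere at (13.5, 9.5) slices to a regular 24-gon of circumradius 1.392 (√(r²−h²) with h=3.75 from center) (area = (24/2)·1.392²·sin(360°/24) = 6.02 mm²); Taking the first minus the rest: starting from the r=5 cylinder (77.65 mm²), the 16×4 cube at (3.5, 6) misses the remaining region (no effect); the r=4 sphere at (13.5, 9.5) misses the remaining region (no effect) — area = 77.65 mm²; (rotated 70° about Z; rotation is an isometry so areas/perimeters/island counts are preserved). At z = 2.75: the cylinder: section is a regular 24-gon, circumradius r=5 (area = (24/2)·5.000²·sin(360°/24) = 77.65 mm²); the 16×4 cube at (3.5, 6) contributes its full rectangle (area 64.00 mm²); the sphere at (13.5, 9.5) is absent (|z−center|=4.250 > r=4); Taking the first minus the rest: starting from the r=5 cylinder (77.65 mm²), the 16×4 cube at (3.5, 6) misses the remaining region (no effect) — area = 77.65 mm²; (whole slice rotated 70° about Z — lengths, areas and connectivity unchanged). Checking containment: the cross-section at z = 2.75 is a subset of the cross-section at z = 2.25.

entirely on top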